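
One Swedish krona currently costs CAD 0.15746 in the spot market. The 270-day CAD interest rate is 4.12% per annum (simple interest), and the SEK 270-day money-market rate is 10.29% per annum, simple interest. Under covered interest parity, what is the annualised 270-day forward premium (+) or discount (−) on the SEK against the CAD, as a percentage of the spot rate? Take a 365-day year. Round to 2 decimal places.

T = 270/365 years.
F = S · g_CAD/g_SEK = 0.15746 × 1.0304767/1.0761178 = 0.15078169.
(F − S)/S ÷ T = (0.15078169 − 0.15746)/0.15746/(270/365) = -0.057336 → -5.73%.

-5.73%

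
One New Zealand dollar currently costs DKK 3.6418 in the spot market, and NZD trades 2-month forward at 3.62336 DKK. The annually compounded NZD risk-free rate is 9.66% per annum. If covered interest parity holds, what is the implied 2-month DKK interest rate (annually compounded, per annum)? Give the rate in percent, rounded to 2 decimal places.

6.37%

T = 2/12 years.
F/S = 3.62336/3.6418 = 0.9949366 = (growth of DKK) / (growth of NZD).
NZD growth factor: (1 + 0.0966)^(2/12) = 1.0154878.
That pins the DKK growth at 1.010346.
Annualise: 1.010346^(12/2) − 1 = 0.063704 = 6.37%.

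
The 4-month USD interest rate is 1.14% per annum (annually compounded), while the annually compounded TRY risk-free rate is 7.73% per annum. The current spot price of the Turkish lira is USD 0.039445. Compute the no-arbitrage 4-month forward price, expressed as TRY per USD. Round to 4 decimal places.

25.8908

T = 4/12 years.
USD accumulates by (1 + 0.0114)^(4/12) = 1.00378565.
TRY growth factor: (1 + 0.0773)^(4/12) = 1.02512987.
So F = 0.039445 × 1.00378565 / 1.02512987 = 0.038623716 (USD/TRY).
Quoted the other way: 1/0.038623716 = 25.8908 TRY per USD.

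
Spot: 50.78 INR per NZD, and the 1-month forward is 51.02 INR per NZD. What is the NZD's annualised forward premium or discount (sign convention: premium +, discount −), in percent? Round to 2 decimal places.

T = 1/12 years.
NZD trades forward at +0.47263% vs spot over the period.
Per annum: 0.0047263 / (1/12) = 0.056716 = 5.67%.

+5.67%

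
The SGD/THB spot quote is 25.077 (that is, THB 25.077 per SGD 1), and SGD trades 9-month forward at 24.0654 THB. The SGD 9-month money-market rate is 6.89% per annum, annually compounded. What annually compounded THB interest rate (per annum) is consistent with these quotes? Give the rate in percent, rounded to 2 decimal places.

1.18%

T = 9/12 years.
By CIP, F/S equals the THB-to-SGD growth ratio: 24.0654/25.077 = 0.9596602.
The SGD side grows by (1 + 0.0689)^(9/12) = 1.0512423.
Hence g_THB = 1.0088354.
Annualise: 1.0088354^(12/9) − 1 = 0.011798 = 1.18%.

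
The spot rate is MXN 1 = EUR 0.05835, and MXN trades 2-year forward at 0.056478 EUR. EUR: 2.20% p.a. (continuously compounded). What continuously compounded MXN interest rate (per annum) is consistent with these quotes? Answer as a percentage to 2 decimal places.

3.83%

T = 2 years.
CIP gives F = S · g_EUR/g_MXN, so g_EUR/g_MXN = 0.056478/0.05835 = 0.9679177.
EUR growth factor: e^(0.0220×2) = 1.0449824.
That pins the MXN growth at 1.0796191.
r = ln(1.0796191)/2 = 0.038304 → 3.83%.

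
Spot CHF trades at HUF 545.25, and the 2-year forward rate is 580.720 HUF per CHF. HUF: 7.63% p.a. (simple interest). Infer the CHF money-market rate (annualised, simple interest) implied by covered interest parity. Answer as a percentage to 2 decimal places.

4.11%

T = 2 years.
By CIP, F/S equals the HUF-to-CHF growth ratio: 580.72/545.25 = 1.0650527.
The HUF side grows by 1 + 0.0763×2 = 1.152600.
So the CHF growth factor = 1.082200.
r = (1.082200 − 1)/2 = 0.041100 → 4.11%.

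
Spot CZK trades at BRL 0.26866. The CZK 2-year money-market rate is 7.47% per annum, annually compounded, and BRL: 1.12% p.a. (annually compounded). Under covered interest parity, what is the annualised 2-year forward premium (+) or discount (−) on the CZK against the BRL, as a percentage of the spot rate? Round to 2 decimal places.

-5.73%

T = 2 years.
F = S · g_BRL/g_CZK = 0.26866 × 1.0225254/1.1549801 = 0.23784970.
Annualised premium = (F − S)/S × (1/T) = (0.23784970 − 0.26866)/0.26866 ÷ 2 = -5.73%.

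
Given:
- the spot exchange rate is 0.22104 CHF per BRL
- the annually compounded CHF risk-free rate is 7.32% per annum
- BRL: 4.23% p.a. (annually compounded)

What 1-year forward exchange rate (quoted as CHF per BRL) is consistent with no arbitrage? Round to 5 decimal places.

T = 1 year.
CHF accumulates by (1 + 0.0732)^1 = 1.073200.
Growth of 1 BRL over T: (1 + 0.0423)^1 = 1.042300.
So F = 0.22104 × 1.073200 / 1.042300 = 0.2275929 (CHF/BRL).

0.22759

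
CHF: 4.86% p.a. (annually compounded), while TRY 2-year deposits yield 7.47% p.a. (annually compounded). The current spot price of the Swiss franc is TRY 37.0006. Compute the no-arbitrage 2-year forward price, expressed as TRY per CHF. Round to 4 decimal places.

T = 2 years.
TRY growth factor: (1 + 0.0747)^2 = 1.15498009.
CHF accumulates by (1 + 0.0486)^2 = 1.09956196.
So F = 37.0006 × 1.15498009 / 1.09956196 = 38.865437 (TRY/CHF).

38.8654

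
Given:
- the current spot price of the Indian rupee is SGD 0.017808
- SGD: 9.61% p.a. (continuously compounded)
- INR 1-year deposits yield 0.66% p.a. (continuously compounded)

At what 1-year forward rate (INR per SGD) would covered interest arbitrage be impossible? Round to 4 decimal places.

51.3470

T = 1 year.
Growth of 1 SGD over T: e^(0.0961×1) = 1.10086915.
INR growth factor: e^(0.0066×1) = 1.00662183.
CIP: F = S · (grow SGD)/(grow INR) = 0.017808 × 1.10086915/1.00662183 = 0.019475316 SGD per INR.
Quoted the other way: 1/0.019475316 = 51.3470 INR per SGD.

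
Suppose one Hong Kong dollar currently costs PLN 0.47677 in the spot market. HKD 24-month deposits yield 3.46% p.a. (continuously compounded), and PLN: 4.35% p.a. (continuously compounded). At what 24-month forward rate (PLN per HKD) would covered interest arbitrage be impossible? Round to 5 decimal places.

0.48533

T = 2 years.
PLN accumulates by e^(0.0435×2) = 1.0908967.
HKD growth factor: e^(0.0346×2) = 1.0716505.
CIP: F = S · (grow PLN)/(grow HKD) = 0.47677 × 1.0908967/1.0716505 = 0.4853325 PLN per HKD.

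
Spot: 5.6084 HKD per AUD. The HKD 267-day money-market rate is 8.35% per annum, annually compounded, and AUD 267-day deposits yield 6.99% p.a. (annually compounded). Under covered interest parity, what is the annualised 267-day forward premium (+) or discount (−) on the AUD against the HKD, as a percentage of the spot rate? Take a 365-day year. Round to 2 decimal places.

+1.27%

T = 267/365 years.
F = S · g_HKD/g_AUD = 5.6084 × 1.0604192/1.0506662 = 5.6604610.
Annualised premium = (F − S)/S × (1/T) = (5.6604610 − 5.6084)/5.6084 ÷ (267/365) = 1.27%.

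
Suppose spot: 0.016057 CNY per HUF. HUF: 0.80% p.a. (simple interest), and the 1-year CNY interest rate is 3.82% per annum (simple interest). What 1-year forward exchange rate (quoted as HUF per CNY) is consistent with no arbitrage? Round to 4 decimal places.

60.4665

T = 1 year.
CNY accumulates by 1 + 0.0382×1 = 1.038200.
Growth of 1 HUF over T: 1 + 0.0080×1 = 1.008000.
CIP: F = S · (grow CNY)/(grow HUF) = 0.016057 × 1.038200/1.008000 = 0.016538073 CNY per HUF.
Quoted the other way: 1/0.016538073 = 60.4665 HUF per CNY.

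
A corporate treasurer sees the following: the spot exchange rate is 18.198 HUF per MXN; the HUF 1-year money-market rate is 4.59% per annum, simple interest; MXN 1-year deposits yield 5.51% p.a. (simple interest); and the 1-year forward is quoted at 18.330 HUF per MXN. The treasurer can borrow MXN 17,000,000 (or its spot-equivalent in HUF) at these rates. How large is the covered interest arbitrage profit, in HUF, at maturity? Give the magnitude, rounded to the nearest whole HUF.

HUF 5,213,812

T = 1 year.
Route A — deposit MXN, sell forward: 17,000,000 × 1.055100 × 18.330 = HUF 328,779,711.00.
Route B — convert at spot, deposit HUF: 17,000,000 × 18.198 × 1.045900 = HUF 323,565,899.40.
The quoted forward overvalues MXN, so borrow HUF, buy MXN at spot, deposit the MXN at 5.51%, and sell the proceeds forward at 18.330.
The gap between the two covered legs is HUF 5,213,812.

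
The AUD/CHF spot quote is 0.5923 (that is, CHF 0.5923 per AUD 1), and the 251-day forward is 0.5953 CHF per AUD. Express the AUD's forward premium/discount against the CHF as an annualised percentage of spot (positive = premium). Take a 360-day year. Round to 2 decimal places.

+0.73%

T = 251/360 years.
(F − S)/S = (0.5953 − 0.5923)/0.5923 = 0.0050650.
Annualise by dividing by T: 0.0050650 / (251/360) = 0.007265 → 0.73%.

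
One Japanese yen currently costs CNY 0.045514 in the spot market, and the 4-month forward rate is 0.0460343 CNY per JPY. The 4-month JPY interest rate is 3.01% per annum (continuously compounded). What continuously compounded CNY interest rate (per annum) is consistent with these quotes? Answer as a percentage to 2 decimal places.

6.42%

T = 4/12 years.
By CIP, F/S equals the CNY-to-JPY growth ratio: 0.0460343/0.045514 = 1.0114316.
JPY growth factor: e^(0.0301×4/12) = 1.0100838.
That pins the CNY growth at 1.0216307.
Take logs: ln 1.0216307 / (4/12) = 0.064200, so 6.42%.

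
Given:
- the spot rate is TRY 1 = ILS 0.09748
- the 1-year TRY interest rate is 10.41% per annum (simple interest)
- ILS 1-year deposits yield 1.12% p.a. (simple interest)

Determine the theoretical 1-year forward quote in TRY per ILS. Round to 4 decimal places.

11.2010

T = 1 year.
ILS growth factor: 1 + 0.0112×1 = 1.011200.
Growth of 1 TRY over T: 1 + 0.1041×1 = 1.104100.
CIP: F = S · (grow ILS)/(grow TRY) = 0.09748 × 1.011200/1.104100 = 0.089277942 ILS per TRY.
Quoted the other way: 1/0.089277942 = 11.2010 TRY per ILS.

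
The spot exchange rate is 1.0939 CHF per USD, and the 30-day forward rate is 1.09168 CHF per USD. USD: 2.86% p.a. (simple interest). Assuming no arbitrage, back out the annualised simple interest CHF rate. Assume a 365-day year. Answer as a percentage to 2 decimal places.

T = 30/365 years.
CIP gives F = S · g_CHF/g_USD, so g_CHF/g_USD = 1.09168/1.0939 = 0.9979706.
The USD side grows by 1 + 0.0286×30/365 = 1.0023507.
That pins the CHF growth at 1.0003165.
r = (1.0003165 − 1)/(30/365) = 0.003851 → 0.39%.

0.39%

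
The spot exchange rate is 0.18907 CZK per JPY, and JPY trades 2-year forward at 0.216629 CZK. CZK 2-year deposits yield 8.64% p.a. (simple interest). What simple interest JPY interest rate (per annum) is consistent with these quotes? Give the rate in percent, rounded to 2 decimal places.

T = 2 years.
CIP gives F = S · g_CZK/g_JPY, so g_CZK/g_JPY = 0.216629/0.18907 = 1.1457608.
The CZK side grows by 1 + 0.0864×2 = 1.172800.
That pins the JPY growth at 1.0235993.
(1.0235993 − 1)/T = 0.011800, i.e. 1.18%.

1.18%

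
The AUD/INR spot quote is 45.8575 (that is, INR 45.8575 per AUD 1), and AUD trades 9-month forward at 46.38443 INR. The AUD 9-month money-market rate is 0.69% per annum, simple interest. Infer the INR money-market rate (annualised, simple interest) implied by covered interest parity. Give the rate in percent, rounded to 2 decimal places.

T = 9/12 years.
CIP gives F = S · g_INR/g_AUD, so g_INR/g_AUD = 46.38443/45.8575 = 1.0114906.
The AUD side grows by 1 + 0.0069×9/12 = 1.005175.
So the INR growth factor = 1.0167251.
(1.0167251 − 1)/T = 0.022300, i.e. 2.23%.

2.23%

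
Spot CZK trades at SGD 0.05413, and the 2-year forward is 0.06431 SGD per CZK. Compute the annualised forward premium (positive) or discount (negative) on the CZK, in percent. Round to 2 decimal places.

+9.40%

T = 2 years.
Period premium: (0.06431 − 0.05413)/0.05413 = 0.1880658.
Annualise by dividing by T: 0.1880658 / 2 = 0.094033 → 9.40%.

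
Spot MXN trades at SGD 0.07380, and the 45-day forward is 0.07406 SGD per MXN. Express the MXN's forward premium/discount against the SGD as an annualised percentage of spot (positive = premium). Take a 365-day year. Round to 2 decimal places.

T = 45/365 years.
MXN trades forward at +0.35230% vs spot over the period.
×(1/T) gives 2.86% p.a.

+2.86%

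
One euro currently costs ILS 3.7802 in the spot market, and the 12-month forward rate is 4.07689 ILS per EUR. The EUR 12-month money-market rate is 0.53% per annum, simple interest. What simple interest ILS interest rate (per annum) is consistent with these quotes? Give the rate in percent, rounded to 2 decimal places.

8.42%

T = 1 year.
CIP gives F = S · g_ILS/g_EUR, so g_ILS/g_EUR = 4.07689/3.7802 = 1.0784853.
The EUR side grows by 1 + 0.0053×1 = 1.005300.
So the ILS growth factor = 1.0842013.
r = (1.0842013 − 1)/1 = 0.084201 → 8.42%.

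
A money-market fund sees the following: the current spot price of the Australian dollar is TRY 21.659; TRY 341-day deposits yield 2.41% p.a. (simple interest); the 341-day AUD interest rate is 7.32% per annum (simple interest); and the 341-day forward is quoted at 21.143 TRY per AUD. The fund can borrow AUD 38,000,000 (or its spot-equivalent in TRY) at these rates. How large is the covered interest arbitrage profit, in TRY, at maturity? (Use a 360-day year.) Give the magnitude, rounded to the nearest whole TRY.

TRY 17,310,987

T = 341/360 years.
Route A — deposit AUD, sell forward: 38,000,000 × 1.06933666667 × 21.143 = TRY 859,141,435.45.
Route B — convert at spot, deposit TRY: 38,000,000 × 21.659 × 1.02282805556 = TRY 841,830,448.50.
The quoted forward overvalues AUD, so borrow TRY, buy AUD at spot, deposit the AUD at 7.32%, and sell the proceeds forward at 21.143.
Arbitrage profit = |859,141,435.45 − 841,830,448.50| = TRY 17,310,987.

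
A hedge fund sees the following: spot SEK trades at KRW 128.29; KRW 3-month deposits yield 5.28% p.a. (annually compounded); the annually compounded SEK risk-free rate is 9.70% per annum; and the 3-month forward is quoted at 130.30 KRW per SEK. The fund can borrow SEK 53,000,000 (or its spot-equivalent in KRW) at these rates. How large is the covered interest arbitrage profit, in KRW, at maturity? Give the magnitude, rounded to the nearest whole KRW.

T = 3/12 years.
Keep in SEK, deliver into the forward: 53,000,000·1.023414714484·130.30 = KRW 7,067,599,676.76.
Swap to KRW now, deposit: 53,000,000·128.29·1.012946408785 = KRW 6,887,397,423.50.
The quoted forward overvalues SEK, so borrow KRW, buy SEK at spot, deposit the SEK at 9.70%, and sell the proceeds forward at 130.30.
Arbitrage profit = |7,067,599,676.76 − 6,887,397,423.50| = KRW 180,202,253.

KRW 180,202,253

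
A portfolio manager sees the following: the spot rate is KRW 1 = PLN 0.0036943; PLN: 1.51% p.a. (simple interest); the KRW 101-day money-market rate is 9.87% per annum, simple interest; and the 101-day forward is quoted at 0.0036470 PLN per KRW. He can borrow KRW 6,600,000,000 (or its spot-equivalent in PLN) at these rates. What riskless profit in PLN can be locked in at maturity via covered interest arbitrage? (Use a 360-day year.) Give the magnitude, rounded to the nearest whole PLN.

T = 101/360 years.
Keep in KRW, deliver into the forward: 6,600,000,000·1.0276908333·0.0036470 = PLN 24,736,723.90.
Swap to PLN now, deposit: 6,600,000,000·0.0036943·1.0042363889 = PLN 24,485,673.24.
The quoted forward overvalues KRW, so borrow PLN, buy KRW at spot, deposit the KRW at 9.87%, and sell the proceeds forward at 0.0036470.
The gap between the two covered legs is PLN 251,051.

PLN 251,051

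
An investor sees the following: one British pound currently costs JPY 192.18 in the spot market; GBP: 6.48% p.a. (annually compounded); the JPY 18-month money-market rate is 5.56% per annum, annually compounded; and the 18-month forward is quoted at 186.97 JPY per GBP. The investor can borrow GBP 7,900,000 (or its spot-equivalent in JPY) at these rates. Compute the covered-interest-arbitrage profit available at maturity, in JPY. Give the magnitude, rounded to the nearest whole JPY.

JPY 23,650,912

T = 18/12 years.
Keep in GBP, deliver into the forward: 7,900,000·1.098758034233·186.97 = JPY 1,622,934,838.32.
Swap to JPY now, deposit: 7,900,000·192.18·1.084548735473 = JPY 1,646,585,750.27.
The quoted forward undervalues GBP, so borrow GBP, convert to JPY at spot, deposit the JPY at 5.56%, and buy GBP forward at 186.97 to cover the loan.
Profit = 1,646,585,750.27 − 1,622,934,838.32 = JPY 23,650,912.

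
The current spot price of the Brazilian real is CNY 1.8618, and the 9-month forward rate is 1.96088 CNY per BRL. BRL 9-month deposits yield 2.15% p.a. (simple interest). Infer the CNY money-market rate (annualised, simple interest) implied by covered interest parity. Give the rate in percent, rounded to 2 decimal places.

9.36%

T = 9/12 years.
CIP gives F = S · g_CNY/g_BRL, so g_CNY/g_BRL = 1.96088/1.8618 = 1.0532173.
BRL growth factor: 1 + 0.0215×9/12 = 1.016125.
Hence g_CNY = 1.0702004.
(1.0702004 − 1)/T = 0.093601, i.e. 9.36%.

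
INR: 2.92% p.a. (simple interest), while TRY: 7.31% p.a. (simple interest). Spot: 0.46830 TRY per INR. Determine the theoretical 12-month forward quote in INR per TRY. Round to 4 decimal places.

T = 1 year.
TRY growth factor: 1 + 0.0731×1 = 1.073100.
INR growth factor: 1 + 0.0292×1 = 1.029200.
So F = 0.4683 × 1.073100 / 1.029200 = 0.4882751 (TRY/INR).
Quoted the other way: 1/0.4882751 = 2.0480 INR per TRY.

2.0480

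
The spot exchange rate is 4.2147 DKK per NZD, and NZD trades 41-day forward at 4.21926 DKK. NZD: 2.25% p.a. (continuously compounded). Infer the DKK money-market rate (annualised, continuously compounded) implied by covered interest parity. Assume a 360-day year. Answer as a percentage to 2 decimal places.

3.20%

T = 41/360 years.
F/S = 4.21926/4.2147 = 1.0010819 = (growth of DKK) / (growth of NZD).
The NZD side grows by e^(0.0225×41/360) = 1.0025658.
That pins the DKK growth at 1.0036505.
r = ln(1.0036505)/(41/360) = 0.031995 → 3.20%.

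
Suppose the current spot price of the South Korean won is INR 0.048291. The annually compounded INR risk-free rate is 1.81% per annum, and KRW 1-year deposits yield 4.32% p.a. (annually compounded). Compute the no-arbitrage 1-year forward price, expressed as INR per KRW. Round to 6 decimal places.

0.047129

T = 1 year.
INR growth factor: (1 + 0.0181)^1 = 1.018100.
Growth of 1 KRW over T: (1 + 0.0432)^1 = 1.043200.
CIP: F = S · (grow INR)/(grow KRW) = 0.048291 × 1.018100/1.043200 = 0.04712909 INR per KRW.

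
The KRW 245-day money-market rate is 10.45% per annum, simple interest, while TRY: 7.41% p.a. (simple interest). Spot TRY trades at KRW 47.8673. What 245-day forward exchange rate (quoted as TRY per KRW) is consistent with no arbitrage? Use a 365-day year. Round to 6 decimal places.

0.020493

T = 245/365 years.
Growth of 1 KRW over T: 1 + 0.1045×245/365 = 1.0701438.
TRY growth factor: 1 + 0.0741×245/365 = 1.0497384.
CIP: F = S · (grow KRW)/(grow TRY) = 47.8673 × 1.0701438/1.0497384 = 48.79777 KRW per TRY.
Invert for TRY per KRW: 1 / 48.79777 = 0.020493.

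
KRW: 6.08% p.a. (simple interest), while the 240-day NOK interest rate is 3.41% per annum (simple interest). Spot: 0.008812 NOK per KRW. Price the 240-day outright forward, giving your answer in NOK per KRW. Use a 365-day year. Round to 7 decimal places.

0.0086632

T = 240/365 years.
NOK accumulates by 1 + 0.0341×240/365 = 1.0224219.
KRW growth factor: 1 + 0.0608×240/365 = 1.0399781.
Forward (NOK per KRW) = 0.008812 × 1.0224219 / 1.0399781 = 0.008663242.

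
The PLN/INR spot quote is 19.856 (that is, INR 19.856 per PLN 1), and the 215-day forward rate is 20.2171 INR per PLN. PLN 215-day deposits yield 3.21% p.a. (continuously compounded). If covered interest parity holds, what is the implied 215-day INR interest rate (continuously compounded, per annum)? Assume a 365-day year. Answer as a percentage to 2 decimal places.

T = 215/365 years.
CIP gives F = S · g_INR/g_PLN, so g_INR/g_PLN = 20.2171/19.856 = 1.0181859.
PLN growth factor: e^(0.0321×215/365) = 1.0190881.
Hence g_INR = 1.0376211.
Take logs: ln 1.0376211 / (215/365) = 0.062696, so 6.27%.

6.27%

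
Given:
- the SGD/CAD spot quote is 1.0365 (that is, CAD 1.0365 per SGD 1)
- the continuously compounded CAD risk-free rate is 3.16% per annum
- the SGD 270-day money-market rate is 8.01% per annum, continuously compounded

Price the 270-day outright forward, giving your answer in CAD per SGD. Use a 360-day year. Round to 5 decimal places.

T = 270/360 years.
Growth of 1 CAD over T: e^(0.0316×270/360) = 1.0239831.
SGD growth factor: e^(0.0801×270/360) = 1.0619162.
Forward (CAD per SGD) = 1.0365 × 1.0239831 / 1.0619162 = 0.9994748.

0.99947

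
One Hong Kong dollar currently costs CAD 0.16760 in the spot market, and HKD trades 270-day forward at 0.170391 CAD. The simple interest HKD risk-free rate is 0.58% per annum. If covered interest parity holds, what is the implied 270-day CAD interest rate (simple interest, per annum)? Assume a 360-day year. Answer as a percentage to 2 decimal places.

T = 270/360 years.
CIP gives F = S · g_CAD/g_HKD, so g_CAD/g_HKD = 0.170391/0.1676 = 1.0166527.
The HKD side grows by 1 + 0.0058×270/360 = 1.004350.
So the CAD growth factor = 1.0210751.
r = (1.0210751 − 1)/(270/360) = 0.028100 → 2.81%.

2.81%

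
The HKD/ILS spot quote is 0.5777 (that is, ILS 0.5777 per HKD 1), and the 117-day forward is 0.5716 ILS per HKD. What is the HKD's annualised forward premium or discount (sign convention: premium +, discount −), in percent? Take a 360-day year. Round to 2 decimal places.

-3.25%

T = 117/360 years.
(F − S)/S = (0.5716 − 0.5777)/0.5777 = -0.0105591.
×(1/T) gives -3.25% p.a.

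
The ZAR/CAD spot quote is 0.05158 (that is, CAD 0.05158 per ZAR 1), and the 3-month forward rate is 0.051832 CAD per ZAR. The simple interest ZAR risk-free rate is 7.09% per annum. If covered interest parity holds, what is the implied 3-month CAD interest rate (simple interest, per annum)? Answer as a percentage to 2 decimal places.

T = 3/12 years.
F/S = 0.051832/0.05158 = 1.0048856 = (growth of CAD) / (growth of ZAR).
The ZAR side grows by 1 + 0.0709×3/12 = 1.017725.
That pins the CAD growth at 1.0226972.
r = (1.0226972 − 1)/(3/12) = 0.090789 → 9.08%.

9.08%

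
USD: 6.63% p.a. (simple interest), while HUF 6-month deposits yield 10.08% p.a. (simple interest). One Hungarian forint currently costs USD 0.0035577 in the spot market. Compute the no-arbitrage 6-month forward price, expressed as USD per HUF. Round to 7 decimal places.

0.0034993

T = 6/12 years.
USD accumulates by 1 + 0.0663×6/12 = 1.033150.
Growth of 1 HUF over T: 1 + 0.1008×6/12 = 1.050400.
CIP: F = S · (grow USD)/(grow HUF) = 0.0035577 × 1.033150/1.050400 = 0.003499274 USD per HUF.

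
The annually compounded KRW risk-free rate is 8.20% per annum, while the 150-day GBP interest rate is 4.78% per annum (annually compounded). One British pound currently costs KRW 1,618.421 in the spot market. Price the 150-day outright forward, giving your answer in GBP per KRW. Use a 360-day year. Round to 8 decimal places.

T = 150/360 years.
Growth of 1 KRW over T: (1 + 0.0820)^(150/360) = 1.0333831.
GBP growth factor: (1 + 0.0478)^(150/360) = 1.0196458.
Forward (KRW per GBP) = 1618.421 × 1.0333831 / 1.0196458 = 1640.225.
Quoted the other way: 1/1640.225 = 0.00060967 GBP per KRW.

0.00060967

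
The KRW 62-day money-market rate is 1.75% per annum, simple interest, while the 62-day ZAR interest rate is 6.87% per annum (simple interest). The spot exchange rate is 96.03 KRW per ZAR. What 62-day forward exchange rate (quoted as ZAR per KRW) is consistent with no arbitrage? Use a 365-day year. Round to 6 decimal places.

T = 62/365 years.
KRW growth factor: 1 + 0.0175×62/365 = 1.0029726.
ZAR accumulates by 1 + 0.0687×62/365 = 1.0116696.
So F = 96.03 × 1.0029726 / 1.0116696 = 95.20446 (KRW/ZAR).
Quoted the other way: 1/95.20446 = 0.010504 ZAR per KRW.

0.010504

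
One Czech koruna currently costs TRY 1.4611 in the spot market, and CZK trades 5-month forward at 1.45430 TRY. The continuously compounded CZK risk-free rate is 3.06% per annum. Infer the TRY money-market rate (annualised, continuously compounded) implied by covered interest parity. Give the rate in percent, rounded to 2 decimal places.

1.94%

T = 5/12 years.
CIP gives F = S · g_TRY/g_CZK, so g_TRY/g_CZK = 1.4543/1.4611 = 0.9953460.
The CZK side grows by e^(0.0306×5/12) = 1.0128316.
That pins the TRY growth at 1.0081179.
Take logs: ln 1.0081179 / (5/12) = 0.019404, so 1.94%.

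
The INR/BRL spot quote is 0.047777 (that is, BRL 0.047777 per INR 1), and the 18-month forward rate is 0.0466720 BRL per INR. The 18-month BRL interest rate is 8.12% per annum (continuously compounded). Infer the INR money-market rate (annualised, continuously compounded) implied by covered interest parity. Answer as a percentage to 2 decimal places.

9.68%

T = 18/12 years.
By CIP, F/S equals the BRL-to-INR growth ratio: 0.046672/0.047777 = 0.9768717.
The BRL side grows by e^(0.0812×18/12) = 1.1295282.
That pins the INR growth at 1.1562708.
Take logs: ln 1.1562708 / (18/12) = 0.096800, so 9.68%.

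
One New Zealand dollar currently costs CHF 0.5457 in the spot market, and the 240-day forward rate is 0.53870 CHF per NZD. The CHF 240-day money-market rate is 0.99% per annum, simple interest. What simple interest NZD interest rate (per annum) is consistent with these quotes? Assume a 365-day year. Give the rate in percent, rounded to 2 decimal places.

T = 240/365 years.
By CIP, F/S equals the CHF-to-NZD growth ratio: 0.5387/0.5457 = 0.9871724.
CHF growth factor: 1 + 0.0099×240/365 = 1.0065096.
So the NZD growth factor = 1.0195885.
r = (1.0195885 − 1)/(240/365) = 0.029791 → 2.98%.

2.98%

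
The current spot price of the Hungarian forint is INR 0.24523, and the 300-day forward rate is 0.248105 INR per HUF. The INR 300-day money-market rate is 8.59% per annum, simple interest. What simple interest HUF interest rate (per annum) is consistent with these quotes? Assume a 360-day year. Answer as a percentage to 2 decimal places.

T = 300/360 years.
CIP gives F = S · g_INR/g_HUF, so g_INR/g_HUF = 0.248105/0.24523 = 1.0117237.
The INR side grows by 1 + 0.0859×300/360 = 1.0715833.
So the HUF growth factor = 1.059166.
(1.059166 − 1)/T = 0.070999, i.e. 7.10%.

7.10%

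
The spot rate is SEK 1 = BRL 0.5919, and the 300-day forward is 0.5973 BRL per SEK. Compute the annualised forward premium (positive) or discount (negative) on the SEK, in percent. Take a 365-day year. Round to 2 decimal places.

T = 300/365 years.
Period premium: (0.5973 − 0.5919)/0.5919 = 0.0091232.
×(1/T) gives 1.11% p.a.

+1.11%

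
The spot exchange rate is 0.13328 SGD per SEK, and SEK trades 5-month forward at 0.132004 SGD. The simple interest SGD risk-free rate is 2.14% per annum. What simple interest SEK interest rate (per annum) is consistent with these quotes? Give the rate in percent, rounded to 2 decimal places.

4.48%

T = 5/12 years.
By CIP, F/S equals the SGD-to-SEK growth ratio: 0.132004/0.13328 = 0.9904262.
SGD growth factor: 1 + 0.0214×5/12 = 1.0089167.
So the SEK growth factor = 1.0186692.
(1.0186692 − 1)/T = 0.044806, i.e. 4.48%.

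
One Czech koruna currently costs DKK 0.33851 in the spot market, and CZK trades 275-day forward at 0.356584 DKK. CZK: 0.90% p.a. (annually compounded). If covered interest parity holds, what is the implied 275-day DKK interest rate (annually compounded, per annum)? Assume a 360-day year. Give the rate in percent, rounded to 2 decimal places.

8.01%

T = 275/360 years.
By CIP, F/S equals the DKK-to-CZK growth ratio: 0.356584/0.33851 = 1.0533928.
The CZK side grows by (1 + 0.0090)^(275/360) = 1.0068677.
Hence g_DKK = 1.0606272.
Annualise: 1.0606272^(360/275) − 1 = 0.080100 = 8.01%.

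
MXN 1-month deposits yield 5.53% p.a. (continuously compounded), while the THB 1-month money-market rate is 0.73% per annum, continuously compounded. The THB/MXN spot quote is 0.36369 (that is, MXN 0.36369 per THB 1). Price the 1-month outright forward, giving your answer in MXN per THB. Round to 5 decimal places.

0.36515

T = 1/12 years.
MXN growth factor: e^(0.0553×1/12) = 1.004619.
THB accumulates by e^(0.0073×1/12) = 1.0006085.
So F = 0.36369 × 1.004619 / 1.0006085 = 0.3651477 (MXN/THB).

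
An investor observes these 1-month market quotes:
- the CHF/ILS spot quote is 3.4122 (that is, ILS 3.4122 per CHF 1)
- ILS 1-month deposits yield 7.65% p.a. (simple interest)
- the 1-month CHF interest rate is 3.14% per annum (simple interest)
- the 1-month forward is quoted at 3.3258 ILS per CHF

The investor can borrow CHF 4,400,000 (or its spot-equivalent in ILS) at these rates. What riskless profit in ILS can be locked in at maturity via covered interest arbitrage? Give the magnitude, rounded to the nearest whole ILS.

ILS 437,581

T = 1/12 years.
Route A — deposit CHF, sell forward: 4,400,000 × 1.0026166667 × 3.3258 = ILS 14,671,811.04.
Route B — convert at spot, deposit ILS: 4,400,000 × 3.4122 × 1.006375 = ILS 15,109,392.21.
The quoted forward undervalues CHF, so borrow CHF, convert to ILS at spot, deposit the ILS at 7.65%, and buy CHF forward at 3.3258 to cover the loan.
Arbitrage profit = |14,671,811.04 − 15,109,392.21| = ILS 437,581.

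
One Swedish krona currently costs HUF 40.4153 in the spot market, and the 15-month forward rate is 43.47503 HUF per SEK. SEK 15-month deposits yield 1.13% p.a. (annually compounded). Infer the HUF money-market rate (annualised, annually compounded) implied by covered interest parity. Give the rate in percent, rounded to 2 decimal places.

7.21%

T = 15/12 years.
CIP gives F = S · g_HUF/g_SEK, so g_HUF/g_SEK = 43.47503/40.4153 = 1.0757072.
SEK growth factor: (1 + 0.0113)^(15/12) = 1.0141449.
So the HUF growth factor = 1.090923.
Annualise: 1.090923^(12/15) − 1 = 0.072100 = 7.21%.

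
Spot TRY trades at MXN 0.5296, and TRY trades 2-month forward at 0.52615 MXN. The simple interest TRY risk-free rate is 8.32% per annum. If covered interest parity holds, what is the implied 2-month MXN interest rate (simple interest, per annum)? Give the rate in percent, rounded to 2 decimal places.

T = 2/12 years.
By CIP, F/S equals the MXN-to-TRY growth ratio: 0.52615/0.5296 = 0.9934856.
TRY growth factor: 1 + 0.0832×2/12 = 1.0138667.
So the MXN growth factor = 1.007262.
(1.007262 − 1)/T = 0.043572, i.e. 4.36%.

4.36%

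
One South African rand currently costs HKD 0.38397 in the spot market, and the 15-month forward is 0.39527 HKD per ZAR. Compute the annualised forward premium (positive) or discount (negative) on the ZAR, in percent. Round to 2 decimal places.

T = 15/12 years.
Period premium: (0.39527 − 0.38397)/0.38397 = 0.0294294.
Annualise by dividing by T: 0.0294294 / (15/12) = 0.023544 → 2.35%.

+2.35%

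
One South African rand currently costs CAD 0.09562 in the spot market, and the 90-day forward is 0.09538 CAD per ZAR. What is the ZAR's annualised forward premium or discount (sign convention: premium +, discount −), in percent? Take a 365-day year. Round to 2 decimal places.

-1.02%

T = 90/365 years.
Period premium: (0.09538 − 0.09562)/0.09562 = -0.0025099.
Per annum: -0.0025099 / (90/365) = -0.010179 = -1.02%.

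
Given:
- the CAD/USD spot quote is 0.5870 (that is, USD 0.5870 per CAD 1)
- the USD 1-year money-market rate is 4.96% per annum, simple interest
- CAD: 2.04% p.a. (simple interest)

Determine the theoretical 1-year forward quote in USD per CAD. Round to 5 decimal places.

T = 1 year.
Growth of 1 USD over T: 1 + 0.0496×1 = 1.049600.
Growth of 1 CAD over T: 1 + 0.0204×1 = 1.020400.
CIP: F = S · (grow USD)/(grow CAD) = 0.587 × 1.049600/1.020400 = 0.6037977 USD per CAD.

0.60380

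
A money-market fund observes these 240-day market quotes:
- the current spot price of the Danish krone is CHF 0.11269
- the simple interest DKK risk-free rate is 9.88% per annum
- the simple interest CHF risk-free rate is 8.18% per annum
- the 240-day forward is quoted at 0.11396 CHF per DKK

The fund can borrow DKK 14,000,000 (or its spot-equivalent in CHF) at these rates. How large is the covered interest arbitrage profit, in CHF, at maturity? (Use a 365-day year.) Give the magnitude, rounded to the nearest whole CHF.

T = 240/365 years.
Invest the DKK and cover forward: 14,000,000 × 1.064964384 × 0.11396 = CHF 1,699,086.78.
Convert at spot and invest in CHF: 14,000,000 × 0.11269 × 1.053786301 = CHF 1,662,516.50.
The quoted forward overvalues DKK, so borrow CHF, buy DKK at spot, deposit the DKK at 9.88%, and sell the proceeds forward at 0.11396.
Arbitrage profit = |1,699,086.78 − 1,662,516.50| = CHF 36,570.

CHF 36,570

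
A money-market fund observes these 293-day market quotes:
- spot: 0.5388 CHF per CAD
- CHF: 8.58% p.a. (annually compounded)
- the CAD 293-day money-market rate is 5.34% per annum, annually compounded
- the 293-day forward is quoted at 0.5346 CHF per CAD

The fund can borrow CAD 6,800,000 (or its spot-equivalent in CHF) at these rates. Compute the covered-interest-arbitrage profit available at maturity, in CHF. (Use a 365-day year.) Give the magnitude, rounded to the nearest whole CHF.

T = 293/365 years.
Route A — deposit CAD, sell forward: 6,800,000 × 1.042645206 × 0.5346 = CHF 3,790,307.26.
Route B — convert at spot, deposit CHF: 6,800,000 × 0.5388 × 1.068311281 = CHF 3,914,121.60.
The quoted forward undervalues CAD, so borrow CAD, convert to CHF at spot, deposit the CHF at 8.58%, and buy CAD forward at 0.5346 to cover the loan.
The gap between the two covered legs is CHF 123,814.

CHF 123,814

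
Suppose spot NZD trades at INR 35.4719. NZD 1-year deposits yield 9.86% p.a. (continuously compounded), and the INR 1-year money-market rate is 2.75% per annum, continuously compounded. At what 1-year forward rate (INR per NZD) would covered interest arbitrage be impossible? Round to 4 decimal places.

33.0374

T = 1 year.
Growth of 1 INR over T: e^(0.0275×1) = 1.02788162.
NZD accumulates by e^(0.0986×1) = 1.10362476.
Forward (INR per NZD) = 35.4719 × 1.02788162 / 1.10362476 = 33.037419.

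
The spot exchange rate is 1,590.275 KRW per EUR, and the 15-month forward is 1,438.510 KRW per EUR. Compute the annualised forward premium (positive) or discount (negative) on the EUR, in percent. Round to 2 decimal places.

-7.63%

T = 15/12 years.
Period premium: (1438.510 − 1590.275)/1590.275 = -0.0954332.
×(1/T) gives -7.63% p.a.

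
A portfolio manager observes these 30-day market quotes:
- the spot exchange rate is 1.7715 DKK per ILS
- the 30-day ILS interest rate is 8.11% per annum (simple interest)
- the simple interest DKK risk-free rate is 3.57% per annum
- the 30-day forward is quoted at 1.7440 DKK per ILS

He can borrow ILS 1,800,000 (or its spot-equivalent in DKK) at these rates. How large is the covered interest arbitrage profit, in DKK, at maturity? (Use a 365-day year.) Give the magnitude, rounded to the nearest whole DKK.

T = 30/365 years.
Invest the ILS and cover forward: 1,800,000 × 1.006665753 × 1.7440 = DKK 3,160,125.13.
Convert at spot and invest in DKK: 1,800,000 × 1.7715 × 1.002934247 = DKK 3,198,056.43.
The quoted forward undervalues ILS, so borrow ILS, convert to DKK at spot, deposit the DKK at 3.57%, and buy ILS forward at 1.7440 to cover the loan.
The gap between the two covered legs is DKK 37,931.

DKK 37,931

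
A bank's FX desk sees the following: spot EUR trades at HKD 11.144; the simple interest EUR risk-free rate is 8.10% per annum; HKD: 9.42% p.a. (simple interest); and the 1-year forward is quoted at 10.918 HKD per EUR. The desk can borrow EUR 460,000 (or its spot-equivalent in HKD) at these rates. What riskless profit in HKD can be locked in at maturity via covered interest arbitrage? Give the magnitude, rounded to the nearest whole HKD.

HKD 180,047

T = 1 year.
Invest the EUR and cover forward: 460,000 × 1.081000 × 10.918 = HKD 5,429,084.68.
Convert at spot and invest in HKD: 460,000 × 11.144 × 1.094200 = HKD 5,609,131.81.
The quoted forward undervalues EUR, so borrow EUR, convert to HKD at spot, deposit the HKD at 9.42%, and buy EUR forward at 10.918 to cover the loan.
Profit = 5,609,131.81 − 5,429,084.68 = HKD 180,047.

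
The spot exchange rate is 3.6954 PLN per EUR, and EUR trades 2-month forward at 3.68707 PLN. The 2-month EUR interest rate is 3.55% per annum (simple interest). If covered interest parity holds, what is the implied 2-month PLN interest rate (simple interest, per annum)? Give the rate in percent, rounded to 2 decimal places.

T = 2/12 years.
By CIP, F/S equals the PLN-to-EUR growth ratio: 3.68707/3.6954 = 0.9977458.
The EUR side grows by 1 + 0.0355×2/12 = 1.0059167.
So the PLN growth factor = 1.0036492.
(1.0036492 − 1)/T = 0.021895, i.e. 2.19%.

2.19%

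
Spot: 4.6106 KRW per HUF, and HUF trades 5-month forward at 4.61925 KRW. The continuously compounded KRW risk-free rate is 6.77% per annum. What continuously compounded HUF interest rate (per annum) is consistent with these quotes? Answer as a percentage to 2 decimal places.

6.32%

T = 5/12 years.
By CIP, F/S equals the KRW-to-HUF growth ratio: 4.61925/4.6106 = 1.0018761.
KRW growth factor: e^(0.0677×5/12) = 1.028610.
That pins the HUF growth at 1.0266838.
r = ln(1.0266838)/(5/12) = 0.063202 → 6.32%.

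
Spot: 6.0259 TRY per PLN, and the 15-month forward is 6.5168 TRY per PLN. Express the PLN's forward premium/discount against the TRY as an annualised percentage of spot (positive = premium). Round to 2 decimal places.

T = 15/12 years.
(F − S)/S = (6.5168 − 6.0259)/6.0259 = 0.0814650.
Annualise by dividing by T: 0.0814650 / (15/12) = 0.065172 → 6.52%.

+6.52%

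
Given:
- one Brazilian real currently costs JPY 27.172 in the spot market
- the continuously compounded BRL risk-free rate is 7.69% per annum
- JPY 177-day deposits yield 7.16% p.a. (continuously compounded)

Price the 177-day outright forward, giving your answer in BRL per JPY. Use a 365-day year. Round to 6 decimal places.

0.036897

T = 177/365 years.
JPY accumulates by e^(0.0716×177/365) = 1.0353309.
BRL accumulates by e^(0.0769×177/365) = 1.0379953.
Forward (JPY per BRL) = 27.172 × 1.0353309 / 1.0379953 = 27.10225.
Invert for BRL per JPY: 1 / 27.10225 = 0.036897.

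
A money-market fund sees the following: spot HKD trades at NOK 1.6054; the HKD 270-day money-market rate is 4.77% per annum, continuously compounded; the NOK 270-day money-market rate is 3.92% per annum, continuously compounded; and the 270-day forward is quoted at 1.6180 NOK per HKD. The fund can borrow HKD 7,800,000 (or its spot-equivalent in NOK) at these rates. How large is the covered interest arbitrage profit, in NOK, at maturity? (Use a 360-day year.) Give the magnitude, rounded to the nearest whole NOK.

T = 270/360 years.
Route A — deposit HKD, sell forward: 7,800,000 × 1.0364226252 × 1.6180 = NOK 13,080,068.10.
Route B — convert at spot, deposit NOK: 7,800,000 × 1.6054 × 1.0298364467 = NOK 12,895,735.57.
The quoted forward overvalues HKD, so borrow NOK, buy HKD at spot, deposit the HKD at 4.77%, and sell the proceeds forward at 1.6180.
Arbitrage profit = |13,080,068.10 − 12,895,735.57| = NOK 184,333.

NOK 184,333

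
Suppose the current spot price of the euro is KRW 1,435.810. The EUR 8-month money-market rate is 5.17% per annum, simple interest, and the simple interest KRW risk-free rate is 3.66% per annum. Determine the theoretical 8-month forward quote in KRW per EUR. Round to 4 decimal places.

T = 8/12 years.
KRW growth factor: 1 + 0.0366×8/12 = 1.024400.
EUR growth factor: 1 + 0.0517×8/12 = 1.0344666667.
So F = 1435.81 × 1.024400 / 1.0344666667 = 1421.837756 (KRW/EUR).

1421.8378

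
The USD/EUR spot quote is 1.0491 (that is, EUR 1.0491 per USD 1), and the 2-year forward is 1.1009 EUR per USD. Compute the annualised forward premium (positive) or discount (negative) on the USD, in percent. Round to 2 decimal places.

T = 2 years.
(F − S)/S = (1.1009 − 1.0491)/1.0491 = 0.0493757.
Per annum: 0.0493757 / 2 = 0.024688 = 2.47%.

+2.47%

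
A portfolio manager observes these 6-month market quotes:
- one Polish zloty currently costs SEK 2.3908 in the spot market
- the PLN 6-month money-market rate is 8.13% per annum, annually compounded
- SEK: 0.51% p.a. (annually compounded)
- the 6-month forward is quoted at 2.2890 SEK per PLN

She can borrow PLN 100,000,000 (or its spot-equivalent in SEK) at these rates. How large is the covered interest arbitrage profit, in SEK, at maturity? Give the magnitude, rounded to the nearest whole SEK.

T = 6/12 years.
Route A — deposit PLN, sell forward: 100,000,000 × 1.03985575923 × 2.2890 = SEK 238,022,983.29.
Route B — convert at spot, deposit SEK: 100,000,000 × 2.3908 × 1.00254675701 = SEK 239,688,878.67.
The quoted forward undervalues PLN, so borrow PLN, convert to SEK at spot, deposit the SEK at 0.51%, and buy PLN forward at 2.2890 to cover the loan.
Profit = 239,688,878.67 − 238,022,983.29 = SEK 1,665,895.

SEK 1,665,895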